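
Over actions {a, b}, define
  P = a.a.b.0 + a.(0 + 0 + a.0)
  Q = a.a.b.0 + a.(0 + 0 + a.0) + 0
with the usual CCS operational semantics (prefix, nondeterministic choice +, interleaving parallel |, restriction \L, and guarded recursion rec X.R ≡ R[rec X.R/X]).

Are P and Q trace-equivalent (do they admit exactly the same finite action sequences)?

Reachable graph of P (5 states):
  p0 = a.a.b.0 + a.(0 + 0 + a.0) ⊢ —a→ p1, —a→ p2
  p1 = 0 + 0 + a.0 ⊢ —a→ p3
  p2 = a.b.0 ⊢ —a→ p4
  p3 = 0 ⊢ deadlocked
  p4 = b.0 ⊢ —b→ p3
Reachable graph of Q (5 states):
  q0 = a.a.b.0 + a.(0 + 0 + a.0) + 0 ⊢ —a→ q1, —a→ q2
  q1 = 0 + 0 + a.0 ⊢ —a→ q3
  q2 = a.b.0 ⊢ —a→ q4
  q3 = 0 ⊢ deadlocked
  q4 = b.0 ⊢ —b→ q3
Bisimilarity quotient blocks:
  B0 = {p0, q0}
  B1 = {p2, q2}
  B2 = {p4, q4}
  B3 = {p3, q3}
  B4 = {p1, q1}
p0 ∈ B0, q0 ∈ B0 → same block
Bisimilar ⇒ trace-equivalent.

trace-equivalent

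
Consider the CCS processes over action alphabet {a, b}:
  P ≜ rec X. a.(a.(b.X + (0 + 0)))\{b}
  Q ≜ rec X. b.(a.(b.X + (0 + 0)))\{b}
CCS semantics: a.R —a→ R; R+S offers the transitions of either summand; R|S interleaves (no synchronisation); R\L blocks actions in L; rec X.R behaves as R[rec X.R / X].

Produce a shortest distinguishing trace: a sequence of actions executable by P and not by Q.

a

LTS(P): 3 reachable states
  u0 = rec X. a.(a.(b.X + (0 + 0)))\{b} ⊢ =a=> u1
  u1 = (a.(b.(rec X. a.(a.(b.X + (0 + 0)))\{b}) + (0 + 0)))\{b} ⊢ =a=> u2
  u2 = (b.(rec X. a.(a.(b.X + (0 + 0)))\{b}) + (0 + 0))\{b} ⊢ deadlocked
LTS(Q): 3 reachable states
  v0 = rec X. b.(a.(b.X + (0 + 0)))\{b} ⊢ =b=> v1
  v1 = (a.(b.(rec X. b.(a.(b.X + (0 + 0)))\{b}) + (0 + 0)))\{b} ⊢ =a=> v2
  v2 = (b.(rec X. b.(a.(b.X + (0 + 0)))\{b}) + (0 + 0))\{b} ⊢ deadlocked
Trace ⟨a⟩ through P, begin at {u0}:
  after a @ step 1: {u1}
  — P admits the full trace.
Trace ⟨a⟩ through Q, begin at {v0}:
  after a @ step 1: no successor for Q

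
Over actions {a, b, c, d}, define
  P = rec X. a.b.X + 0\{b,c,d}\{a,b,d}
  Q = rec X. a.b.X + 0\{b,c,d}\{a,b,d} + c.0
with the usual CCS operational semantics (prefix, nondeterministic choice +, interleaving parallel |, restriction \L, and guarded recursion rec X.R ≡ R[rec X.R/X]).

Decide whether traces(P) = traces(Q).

LTS(P): 2 reachable states
  m0 = rec X. a.b.X + 0\{b,c,d}\{a,b,d} has moves =a=> m1
  m1 = b.(rec X. a.b.X + 0\{b,c,d}\{a,b,d}) has moves =b=> m0
LTS(Q): 3 reachable states
  n0 = rec X. a.b.X + 0\{b,c,d}\{a,b,d} + c.0 has moves =a=> n1, =c=> n2
  n1 = b.(rec X. a.b.X + 0\{b,c,d}\{a,b,d} + c.0) has moves =b=> n0
  n2 = 0 has moves ∅
Run σ = ⟨c⟩ on Q: start {n0}
  step 1 (c): {n2}
  Q completes σ.
Run σ = ⟨c⟩ on P: start {m0}
  step 1 (c): ∅ (P stuck)

traces(P) ≠ traces(Q) — witness ⟨c⟩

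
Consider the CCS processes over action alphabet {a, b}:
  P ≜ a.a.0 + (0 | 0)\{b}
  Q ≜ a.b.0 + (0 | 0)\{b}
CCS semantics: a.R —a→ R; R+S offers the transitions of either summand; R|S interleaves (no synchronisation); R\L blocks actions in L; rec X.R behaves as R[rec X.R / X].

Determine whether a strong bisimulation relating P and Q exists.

P's transition system — 3 states:
  m0 = a.a.0 + (0 | 0)\{b} has moves ··a··> m1
  m1 = a.0 has moves ··a··> m2
  m2 = 0 has moves (no moves)
Q's transition system — 3 states:
  n0 = a.b.0 + (0 | 0)\{b} has moves ··a··> n1
  n1 = b.0 has moves ··b··> n2
  n2 = 0 has moves (no moves)
Coarsest stable partition (strong bisimilarity classes):
  B0 = {m0}
  B1 = {m1}
  B2 = {m2, n2}
  B3 = {n0}
  B4 = {n1}
m0 ∈ B0, n0 ∈ B3 → different blocks

NO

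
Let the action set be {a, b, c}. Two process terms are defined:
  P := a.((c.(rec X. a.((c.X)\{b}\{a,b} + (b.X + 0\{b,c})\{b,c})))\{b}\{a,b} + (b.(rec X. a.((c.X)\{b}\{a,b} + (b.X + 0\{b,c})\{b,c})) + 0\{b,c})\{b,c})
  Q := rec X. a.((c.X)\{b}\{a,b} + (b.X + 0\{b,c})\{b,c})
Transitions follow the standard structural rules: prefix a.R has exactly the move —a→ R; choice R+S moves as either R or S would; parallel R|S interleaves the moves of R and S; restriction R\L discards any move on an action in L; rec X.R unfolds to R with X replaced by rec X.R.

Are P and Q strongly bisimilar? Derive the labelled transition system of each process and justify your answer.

LTS(P): 3 reachable states
  m0 = a.((c.(rec X. a.((c.X)\{b}\{a,b} + (b.X + 0\{b,c})\{b,c})))\{b}\{a,b} + (b.(rec X. a.((c.X)\{b}\{a,b} + (b.X + 0\{b,c})\{b,c})) + 0\{b,c})\{b,c}) :: —a→ m1
  m1 = (c.(rec X. a.((c.X)\{b}\{a,b} + (b.X + 0\{b,c})\{b,c})))\{b}\{a,b} + (b.(rec X. a.((c.X)\{b}\{a,b} + (b.X + 0\{b,c})\{b,c})) + 0\{b,c})\{b,c} :: —c→ m2
  m2 = (rec X. a.((c.X)\{b}\{a,b} + (b.X + 0\{b,c})\{b,c}))\{b}\{a,b} :: stopped
LTS(Q): 3 reachable states
  n0 = rec X. a.((c.X)\{b}\{a,b} + (b.X + 0\{b,c})\{b,c}) :: —a→ n1
  n1 = (c.(rec X. a.((c.X)\{b}\{a,b} + (b.X + 0\{b,c})\{b,c})))\{b}\{a,b} + (b.(rec X. a.((c.X)\{b}\{a,b} + (b.X + 0\{b,c})\{b,c})) + 0\{b,c})\{b,c} :: —c→ n2
  n2 = (rec X. a.((c.X)\{b}\{a,b} + (b.X + 0\{b,c})\{b,c}))\{b}\{a,b} :: stopped
Bisimilarity quotient blocks:
  B0 = {m0, n0}
  B1 = {m1, n1}
  B2 = {m2, n2}
m0 ∈ B0, n0 ∈ B0 → same block

bisimilar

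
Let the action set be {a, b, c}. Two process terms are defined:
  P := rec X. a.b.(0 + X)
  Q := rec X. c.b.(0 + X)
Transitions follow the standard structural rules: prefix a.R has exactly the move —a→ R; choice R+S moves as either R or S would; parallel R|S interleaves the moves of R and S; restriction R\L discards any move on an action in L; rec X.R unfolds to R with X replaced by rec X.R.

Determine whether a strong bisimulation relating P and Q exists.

NO

P's transition system — 3 states:
  u0 = rec X. a.b.(0 + X) :: —a→ u1
  u1 = b.(0 + (rec X. a.b.(0 + X))) :: —b→ u2
  u2 = 0 + (rec X. a.b.(0 + X)) :: —a→ u1
Q's transition system — 3 states:
  v0 = rec X. c.b.(0 + X) :: —c→ v1
  v1 = b.(0 + (rec X. c.b.(0 + X))) :: —b→ v2
  v2 = 0 + (rec X. c.b.(0 + X)) :: —c→ v1
Coarsest stable partition (strong bisimilarity classes):
  B0 = {u0, u2}
  B1 = {u1}
  B2 = {v0, v2}
  B3 = {v1}
u0 ∈ B0, v0 ∈ B2 → different blocks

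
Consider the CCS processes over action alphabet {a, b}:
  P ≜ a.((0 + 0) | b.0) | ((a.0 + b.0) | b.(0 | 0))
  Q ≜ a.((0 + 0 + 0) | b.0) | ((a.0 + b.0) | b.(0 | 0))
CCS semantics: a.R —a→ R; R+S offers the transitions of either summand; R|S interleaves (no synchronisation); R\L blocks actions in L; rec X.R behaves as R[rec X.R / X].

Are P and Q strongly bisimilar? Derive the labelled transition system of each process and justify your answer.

P's transition system — 12 states:
  p0 = a.((0 + 0) | b.0) | ((a.0 + b.0) | b.(0 | 0)) → ··a··> p1, ··a··> p2, ··b··> p2, ··b··> p3
  p1 = (0 + 0) | b.0 | ((a.0 + b.0) | b.(0 | 0)) → ··a··> p4, ··b··> p4, ··b··> p5, ··b··> p6
  p2 = a.((0 + 0) | b.0) | (0 | b.(0 | 0)) → ··a··> p4, ··b··> p7
  p3 = a.((0 + 0) | b.0) | ((a.0 + b.0) | (0 | 0)) → ··a··> p6, ··a··> p7, ··b··> p7
  p4 = (0 + 0) | b.0 | (0 | b.(0 | 0)) → ··b··> p8, ··b··> p9
  p5 = (0 + 0) | 0 | ((a.0 + b.0) | b.(0 | 0)) → ··a··> p8, ··b··> p10, ··b··> p8
  p6 = (0 + 0) | b.0 | ((a.0 + b.0) | (0 | 0)) → ··a··> p9, ··b··> p10, ··b··> p9
  p7 = a.((0 + 0) | b.0) | (0 | (0 | 0)) → ··a··> p9
  p8 = (0 + 0) | 0 | (0 | b.(0 | 0)) → ··b··> p11
  p9 = (0 + 0) | b.0 | (0 | (0 | 0)) → ··b··> p11
  p10 = (0 + 0) | 0 | ((a.0 + b.0) | (0 | 0)) → ··a··> p11, ··b··> p11
  p11 = (0 + 0) | 0 | (0 | (0 | 0)) → ∅
Q's transition system — 12 states:
  q0 = a.((0 + 0 + 0) | b.0) | ((a.0 + b.0) | b.(0 | 0)) → ··a··> q1, ··a··> q2, ··b··> q2, ··b··> q3
  q1 = (0 + 0 + 0) | b.0 | ((a.0 + b.0) | b.(0 | 0)) → ··a··> q4, ··b··> q4, ··b··> q5, ··b··> q6
  q2 = a.((0 + 0 + 0) | b.0) | (0 | b.(0 | 0)) → ··a··> q4, ··b··> q7
  q3 = a.((0 + 0 + 0) | b.0) | ((a.0 + b.0) | (0 | 0)) → ··a··> q6, ··a··> q7, ··b··> q7
  q4 = (0 + 0 + 0) | b.0 | (0 | b.(0 | 0)) → ··b··> q8, ··b··> q9
  q5 = (0 + 0 + 0) | 0 | ((a.0 + b.0) | b.(0 | 0)) → ··a··> q8, ··b··> q10, ··b··> q8
  q6 = (0 + 0 + 0) | b.0 | ((a.0 + b.0) | (0 | 0)) → ··a··> q9, ··b··> q10, ··b··> q9
  q7 = a.((0 + 0 + 0) | b.0) | (0 | (0 | 0)) → ··a··> q9
  q8 = (0 + 0 + 0) | 0 | (0 | b.(0 | 0)) → ··b··> q11
  q9 = (0 + 0 + 0) | b.0 | (0 | (0 | 0)) → ··b··> q11
  q10 = (0 + 0 + 0) | 0 | ((a.0 + b.0) | (0 | 0)) → ··a··> q11, ··b··> q11
  q11 = (0 + 0 + 0) | 0 | (0 | (0 | 0)) → ∅
Partition-refinement fixed point:
  B0 = {p0, q0}
  B1 = {p1, q1}
  B2 = {p5, p6, q5, q6}
  B3 = {p8, p9, q8, q9}
  B4 = {p11, q11}
  B5 = {p10, q10}
  B6 = {p4, q4}
  B7 = {p2, q2}
  B8 = {p7, q7}
  B9 = {p3, q3}
p0 ∈ B0, q0 ∈ B0 → same block

bisimilar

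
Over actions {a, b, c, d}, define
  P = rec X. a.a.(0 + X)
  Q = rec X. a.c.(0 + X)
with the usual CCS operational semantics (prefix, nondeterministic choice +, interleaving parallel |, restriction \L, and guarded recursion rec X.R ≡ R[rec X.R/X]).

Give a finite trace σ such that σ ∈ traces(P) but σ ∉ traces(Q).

Reachable graph of P (3 states):
  s0 = rec X. a.a.(0 + X) → -a-> s1
  s1 = a.(0 + (rec X. a.a.(0 + X))) → -a-> s2
  s2 = 0 + (rec X. a.a.(0 + X)) → -a-> s1
Reachable graph of Q (3 states):
  t0 = rec X. a.c.(0 + X) → -a-> t1
  t1 = c.(0 + (rec X. a.c.(0 + X))) → -c-> t2
  t2 = 0 + (rec X. a.c.(0 + X)) → -a-> t1
Trace ⟨aa⟩ through P, begin at {s0}:
  [1] a ⇒ {s1}
  [2] a ⇒ {s2}
  P completes σ.
Trace ⟨aa⟩ through Q, begin at {t0}:
  [1] a ⇒ {t1}
  [2] a ⇒ ∅  — Q cannot continue

aa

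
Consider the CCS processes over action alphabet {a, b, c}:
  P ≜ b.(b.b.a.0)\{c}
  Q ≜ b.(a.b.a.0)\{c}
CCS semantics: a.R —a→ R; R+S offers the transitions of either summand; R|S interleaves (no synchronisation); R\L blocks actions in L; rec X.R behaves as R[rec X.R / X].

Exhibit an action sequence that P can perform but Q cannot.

bb

Reachable graph of P (5 states):
  u0 = b.(b.b.a.0)\{c} :: ··b··> u1
  u1 = (b.b.a.0)\{c} :: ··b··> u2
  u2 = (b.a.0)\{c} :: ··b··> u3
  u3 = (a.0)\{c} :: ··a··> u4
  u4 = 0\{c} :: (no moves)
Reachable graph of Q (5 states):
  v0 = b.(a.b.a.0)\{c} :: ··b··> v1
  v1 = (a.b.a.0)\{c} :: ··a··> v2
  v2 = (b.a.0)\{c} :: ··b··> v3
  v3 = (a.0)\{c} :: ··a··> v4
  v4 = 0\{c} :: (no moves)
Trace ⟨bb⟩ through P, begin at {u0}:
  step 1 (b): {u1}
  step 2 (b): {u2}
  — P admits the full trace.
Trace ⟨bb⟩ through Q, begin at {v0}:
  step 1 (b): {v1}
  step 2 (b): no successor for Q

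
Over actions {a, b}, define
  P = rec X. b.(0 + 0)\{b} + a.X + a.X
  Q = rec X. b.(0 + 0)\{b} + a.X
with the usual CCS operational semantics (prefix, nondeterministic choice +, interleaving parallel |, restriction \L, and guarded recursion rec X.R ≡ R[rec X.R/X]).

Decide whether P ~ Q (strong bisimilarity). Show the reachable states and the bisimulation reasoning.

bisimilar

Reachable graph of P (2 states):
  s0 = rec X. b.(0 + 0)\{b} + a.X + a.X ⊢ --a--▸ s0, --b--▸ s1
  s1 = (0 + 0)\{b} ⊢ deadlocked
Reachable graph of Q (2 states):
  t0 = rec X. b.(0 + 0)\{b} + a.X ⊢ --a--▸ t0, --b--▸ t1
  t1 = (0 + 0)\{b} ⊢ deadlocked
Bisimilarity quotient blocks:
  B0 = {s0, t0}
  B1 = {s1, t1}
s0 ∈ B0, t0 ∈ B0 → same block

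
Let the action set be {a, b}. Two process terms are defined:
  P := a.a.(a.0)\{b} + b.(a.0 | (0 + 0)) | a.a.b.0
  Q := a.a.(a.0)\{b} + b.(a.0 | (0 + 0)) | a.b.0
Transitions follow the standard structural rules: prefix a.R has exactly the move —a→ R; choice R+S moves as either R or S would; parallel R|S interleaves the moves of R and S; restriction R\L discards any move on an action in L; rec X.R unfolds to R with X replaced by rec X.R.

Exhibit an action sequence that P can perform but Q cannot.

LTS(P): 15 reachable states
  u0 = a.a.(a.0)\{b} + b.(a.0 | (0 + 0)) | a.a.b.0 → -a-> u1, -a-> u2, -b-> u3
  u1 = a.(a.0)\{b} → -a-> u4
  u2 = b.(a.0 | (0 + 0)) | a.b.0 → -a-> u5, -b-> u6
  u3 = a.0 | (0 + 0) | a.a.b.0 → -a-> u6, -a-> u7
  u4 = (a.0)\{b} → -a-> u8
  u5 = b.(a.0 | (0 + 0)) | b.0 → -b-> u10, -b-> u9
  u6 = a.0 | (0 + 0) | a.b.0 → -a-> u11, -a-> u9
  u7 = 0 | (0 + 0) | a.a.b.0 → -a-> u11
  u8 = 0\{b} → ·
  u9 = a.0 | (0 + 0) | b.0 → -a-> u12, -b-> u13
  u10 = b.(a.0 | (0 + 0)) | 0 → -b-> u13
  u11 = 0 | (0 + 0) | a.b.0 → -a-> u12
  u12 = 0 | (0 + 0) | b.0 → -b-> u14
  u13 = a.0 | (0 + 0) | 0 → -a-> u14
  u14 = 0 | (0 + 0) | 0 → ·
LTS(Q): 12 reachable states
  v0 = a.a.(a.0)\{b} + b.(a.0 | (0 + 0)) | a.b.0 → -a-> v1, -a-> v2, -b-> v3
  v1 = a.(a.0)\{b} → -a-> v4
  v2 = b.(a.0 | (0 + 0)) | b.0 → -b-> v5, -b-> v6
  v3 = a.0 | (0 + 0) | a.b.0 → -a-> v5, -a-> v7
  v4 = (a.0)\{b} → -a-> v8
  v5 = a.0 | (0 + 0) | b.0 → -a-> v9, -b-> v10
  v6 = b.(a.0 | (0 + 0)) | 0 → -b-> v10
  v7 = 0 | (0 + 0) | a.b.0 → -a-> v9
  v8 = 0\{b} → ·
  v9 = 0 | (0 + 0) | b.0 → -b-> v11
  v10 = a.0 | (0 + 0) | 0 → -a-> v11
  v11 = 0 | (0 + 0) | 0 → ·
Executing aab from P (initial set {u0}):
  [1] a ⇒ {u1, u2}
  [2] a ⇒ {u4, u5}
  [3] b ⇒ {u10, u9}
  — P admits the full trace.
Executing aab from Q (initial set {v0}):
  [1] a ⇒ {v1, v2}
  [2] a ⇒ {v4}
  [3] b ⇒ ∅  — Q cannot continue

aab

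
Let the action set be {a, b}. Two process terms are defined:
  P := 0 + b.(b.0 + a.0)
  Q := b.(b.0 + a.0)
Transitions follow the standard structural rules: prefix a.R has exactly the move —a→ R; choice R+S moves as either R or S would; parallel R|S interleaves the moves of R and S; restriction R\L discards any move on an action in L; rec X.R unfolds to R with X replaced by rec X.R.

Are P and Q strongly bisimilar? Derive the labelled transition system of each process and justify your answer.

YES

P's transition system — 3 states:
  u0 = 0 + b.(b.0 + a.0) has moves =b=> u1
  u1 = b.0 + a.0 has moves =a=> u2, =b=> u2
  u2 = 0 has moves ·
Q's transition system — 3 states:
  v0 = b.(b.0 + a.0) has moves =b=> v1
  v1 = b.0 + a.0 has moves =a=> v2, =b=> v2
  v2 = 0 has moves ·
Partition-refinement fixed point:
  B0 = {u0, v0}
  B1 = {u1, v1}
  B2 = {u2, v2}
u0 ∈ B0, v0 ∈ B0 → same block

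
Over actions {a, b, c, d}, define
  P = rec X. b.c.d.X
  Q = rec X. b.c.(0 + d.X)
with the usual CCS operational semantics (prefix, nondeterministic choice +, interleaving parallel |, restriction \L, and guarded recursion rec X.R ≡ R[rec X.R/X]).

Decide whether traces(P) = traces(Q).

traces(P) = traces(Q)

P's transition system — 3 states:
  s0 = rec X. b.c.d.X | =b=> s1
  s1 = c.d.(rec X. b.c.d.X) | =c=> s2
  s2 = d.(rec X. b.c.d.X) | =d=> s0
Q's transition system — 3 states:
  t0 = rec X. b.c.(0 + d.X) | =b=> t1
  t1 = c.(0 + d.(rec X. b.c.(0 + d.X))) | =c=> t2
  t2 = 0 + d.(rec X. b.c.(0 + d.X)) | =d=> t0
Partition-refinement fixed point:
  B0 = {s0, t0}
  B1 = {s1, t1}
  B2 = {s2, t2}
s0 ∈ B0, t0 ∈ B0 → same block
Bisimilar ⇒ trace-equivalent.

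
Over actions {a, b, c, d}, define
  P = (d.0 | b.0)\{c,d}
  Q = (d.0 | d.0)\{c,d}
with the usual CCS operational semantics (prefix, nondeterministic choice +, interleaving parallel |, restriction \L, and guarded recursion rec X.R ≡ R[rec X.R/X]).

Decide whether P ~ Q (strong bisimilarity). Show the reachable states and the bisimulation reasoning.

Reachable graph of P (2 states):
  p0 = (d.0 | b.0)\{c,d} | ··b··> p1
  p1 = (d.0 | 0)\{c,d} | ·
Reachable graph of Q (1 states):
  q0 = (d.0 | d.0)\{c,d} | ·
Bisimilarity quotient blocks:
  B0 = {p0}
  B1 = {p1, q0}
p0 ∈ B0, q0 ∈ B1 → different blocks

not bisimilar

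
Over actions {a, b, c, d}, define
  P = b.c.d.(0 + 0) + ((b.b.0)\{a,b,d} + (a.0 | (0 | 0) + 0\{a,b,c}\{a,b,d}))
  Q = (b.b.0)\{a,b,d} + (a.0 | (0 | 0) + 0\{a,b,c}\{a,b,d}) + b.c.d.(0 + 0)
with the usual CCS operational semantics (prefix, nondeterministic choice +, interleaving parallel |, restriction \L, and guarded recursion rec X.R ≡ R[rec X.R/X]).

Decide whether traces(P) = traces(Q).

LTS(P): 5 reachable states
  u0 = b.c.d.(0 + 0) + ((b.b.0)\{a,b,d} + (a.0 | (0 | 0) + 0\{a,b,c}\{a,b,d})) ⊢ ··a··> u1, ··b··> u2
  u1 = 0 | (0 | 0) ⊢ ∅
  u2 = c.d.(0 + 0) ⊢ ··c··> u3
  u3 = d.(0 + 0) ⊢ ··d··> u4
  u4 = 0 + 0 ⊢ ∅
LTS(Q): 5 reachable states
  v0 = (b.b.0)\{a,b,d} + (a.0 | (0 | 0) + 0\{a,b,c}\{a,b,d}) + b.c.d.(0 + 0) ⊢ ··a··> v1, ··b··> v2
  v1 = 0 | (0 | 0) ⊢ ∅
  v2 = c.d.(0 + 0) ⊢ ··c··> v3
  v3 = d.(0 + 0) ⊢ ··d··> v4
  v4 = 0 + 0 ⊢ ∅
Partition-refinement fixed point:
  B0 = {u0, v0}
  B1 = {u1, u4, v1, v4}
  B2 = {u2, v2}
  B3 = {u3, v3}
u0 ∈ B0, v0 ∈ B0 → same block
Bisimilar ⇒ trace-equivalent.

traces(P) = traces(Q)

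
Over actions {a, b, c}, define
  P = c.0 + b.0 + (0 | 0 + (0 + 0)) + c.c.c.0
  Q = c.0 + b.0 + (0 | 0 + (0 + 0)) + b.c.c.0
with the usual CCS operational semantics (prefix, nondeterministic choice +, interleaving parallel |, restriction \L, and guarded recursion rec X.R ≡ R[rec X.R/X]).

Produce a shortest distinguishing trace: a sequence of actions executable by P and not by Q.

Reachable graph of P (4 states):
  m0 = c.0 + b.0 + (0 | 0 + (0 + 0)) + c.c.c.0 has moves ··b··> m1, ··c··> m1, ··c··> m2
  m1 = 0 has moves (no moves)
  m2 = c.c.0 has moves ··c··> m3
  m3 = c.0 has moves ··c··> m1
Reachable graph of Q (4 states):
  n0 = c.0 + b.0 + (0 | 0 + (0 + 0)) + b.c.c.0 has moves ··b··> n1, ··b··> n2, ··c··> n1
  n1 = 0 has moves (no moves)
  n2 = c.c.0 has moves ··c··> n3
  n3 = c.0 has moves ··c··> n1
Trace ⟨cc⟩ through P, begin at {m0}:
  [1] c ⇒ {m1, m2}
  [2] c ⇒ {m3}
  ✓ P
Trace ⟨cc⟩ through Q, begin at {n0}:
  [1] c ⇒ {n1}
  [2] c ⇒ no successor for Q

cc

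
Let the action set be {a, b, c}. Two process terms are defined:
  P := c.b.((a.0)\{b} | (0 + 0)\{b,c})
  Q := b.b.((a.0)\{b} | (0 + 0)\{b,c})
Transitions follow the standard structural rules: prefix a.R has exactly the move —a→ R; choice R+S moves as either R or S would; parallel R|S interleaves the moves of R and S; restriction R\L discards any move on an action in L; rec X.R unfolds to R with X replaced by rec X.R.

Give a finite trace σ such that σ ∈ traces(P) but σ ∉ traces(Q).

P's transition system — 4 states:
  s0 = c.b.((a.0)\{b} | (0 + 0)\{b,c}) :: =c=> s1
  s1 = b.((a.0)\{b} | (0 + 0)\{b,c}) :: =b=> s2
  s2 = (a.0)\{b} | (0 + 0)\{b,c} :: =a=> s3
  s3 = 0\{b} | (0 + 0)\{b,c} :: stopped
Q's transition system — 4 states:
  t0 = b.b.((a.0)\{b} | (0 + 0)\{b,c}) :: =b=> t1
  t1 = b.((a.0)\{b} | (0 + 0)\{b,c}) :: =b=> t2
  t2 = (a.0)\{b} | (0 + 0)\{b,c} :: =a=> t3
  t3 = 0\{b} | (0 + 0)\{b,c} :: stopped
Trace ⟨c⟩ through P, begin at {s0}:
  [1] c ⇒ {s1}
  P completes σ.
Trace ⟨c⟩ through Q, begin at {t0}:
  [1] c ⇒ no successor for Q

c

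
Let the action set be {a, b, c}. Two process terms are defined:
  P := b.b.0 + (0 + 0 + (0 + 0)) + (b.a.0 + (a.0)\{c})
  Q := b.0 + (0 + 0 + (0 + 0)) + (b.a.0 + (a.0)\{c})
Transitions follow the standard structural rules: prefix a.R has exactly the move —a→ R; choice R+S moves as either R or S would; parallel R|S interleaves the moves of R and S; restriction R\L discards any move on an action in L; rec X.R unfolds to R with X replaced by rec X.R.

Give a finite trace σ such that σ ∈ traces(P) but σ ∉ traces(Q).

bb

LTS(P): 5 reachable states
  m0 = b.b.0 + (0 + 0 + (0 + 0)) + (b.a.0 + (a.0)\{c}) | -a-> m1, -b-> m2, -b-> m3
  m1 = 0\{c} | deadlocked
  m2 = a.0 | -a-> m4
  m3 = b.0 | -b-> m4
  m4 = 0 | deadlocked
LTS(Q): 4 reachable states
  n0 = b.0 + (0 + 0 + (0 + 0)) + (b.a.0 + (a.0)\{c}) | -a-> n1, -b-> n2, -b-> n3
  n1 = 0\{c} | deadlocked
  n2 = 0 | deadlocked
  n3 = a.0 | -a-> n2
Trace ⟨bb⟩ through P, begin at {m0}:
  after b @ step 1: {m2, m3}
  after b @ step 2: {m4}
  — P admits the full trace.
Trace ⟨bb⟩ through Q, begin at {n0}:
  after b @ step 1: {n2, n3}
  after b @ step 2: no successor for Q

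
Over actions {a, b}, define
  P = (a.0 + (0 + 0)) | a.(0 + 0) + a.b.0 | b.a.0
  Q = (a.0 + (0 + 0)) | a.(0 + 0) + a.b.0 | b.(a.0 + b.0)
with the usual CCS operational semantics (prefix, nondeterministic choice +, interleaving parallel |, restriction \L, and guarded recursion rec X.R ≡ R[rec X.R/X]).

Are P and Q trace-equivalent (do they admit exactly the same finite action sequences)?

NO — witness ⟨bb⟩

P's transition system — 12 states:
  m0 = (a.0 + (0 + 0)) | a.(0 + 0) + a.b.0 | b.a.0 :: --a--▸ m1, --a--▸ m2, --a--▸ m3, --b--▸ m4
  m1 = (a.0 + (0 + 0)) | (0 + 0) :: --a--▸ m5
  m2 = 0 | a.(0 + 0) :: --a--▸ m5
  m3 = b.0 | b.a.0 :: --b--▸ m6, --b--▸ m7
  m4 = a.b.0 | a.0 :: --a--▸ m7, --a--▸ m8
  m5 = 0 | (0 + 0) :: deadlocked
  m6 = 0 | b.a.0 :: --b--▸ m9
  m7 = b.0 | a.0 :: --a--▸ m10, --b--▸ m9
  m8 = a.b.0 | 0 :: --a--▸ m10
  m9 = 0 | a.0 :: --a--▸ m11
  m10 = b.0 | 0 :: --b--▸ m11
  m11 = 0 | 0 :: deadlocked
Q's transition system — 12 states:
  n0 = (a.0 + (0 + 0)) | a.(0 + 0) + a.b.0 | b.(a.0 + b.0) :: --a--▸ n1, --a--▸ n2, --a--▸ n3, --b--▸ n4
  n1 = (a.0 + (0 + 0)) | (0 + 0) :: --a--▸ n5
  n2 = 0 | a.(0 + 0) :: --a--▸ n5
  n3 = b.0 | b.(a.0 + b.0) :: --b--▸ n6, --b--▸ n7
  n4 = a.b.0 | (a.0 + b.0) :: --a--▸ n7, --a--▸ n8, --b--▸ n8
  n5 = 0 | (0 + 0) :: deadlocked
  n6 = 0 | b.(a.0 + b.0) :: --b--▸ n9
  n7 = b.0 | (a.0 + b.0) :: --a--▸ n10, --b--▸ n10, --b--▸ n9
  n8 = a.b.0 | 0 :: --a--▸ n10
  n9 = 0 | (a.0 + b.0) :: --a--▸ n11, --b--▸ n11
  n10 = b.0 | 0 :: --b--▸ n11
  n11 = 0 | 0 :: deadlocked
Trace ⟨bb⟩ through Q, begin at {n0}:
  step 1 (b): {n4}
  step 2 (b): {n8}
  ✓ Q
Trace ⟨bb⟩ through P, begin at {m0}:
  step 1 (b): {m4}
  step 2 (b): ∅  — P cannot continue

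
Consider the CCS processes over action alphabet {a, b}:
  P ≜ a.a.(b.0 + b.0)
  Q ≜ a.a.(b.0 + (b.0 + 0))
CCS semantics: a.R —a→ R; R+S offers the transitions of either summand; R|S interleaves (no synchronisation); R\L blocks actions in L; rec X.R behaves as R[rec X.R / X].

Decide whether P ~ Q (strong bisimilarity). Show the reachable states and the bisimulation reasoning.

Reachable graph of P (4 states):
  s0 = a.a.(b.0 + b.0) :: =a=> s1
  s1 = a.(b.0 + b.0) :: =a=> s2
  s2 = b.0 + b.0 :: =b=> s3
  s3 = 0 :: ·
Reachable graph of Q (4 states):
  t0 = a.a.(b.0 + (b.0 + 0)) :: =a=> t1
  t1 = a.(b.0 + (b.0 + 0)) :: =a=> t2
  t2 = b.0 + (b.0 + 0) :: =b=> t3
  t3 = 0 :: ·
Bisimilarity quotient blocks:
  B0 = {s0, t0}
  B1 = {s1, t1}
  B2 = {s2, t2}
  B3 = {s3, t3}
s0 ∈ B0, t0 ∈ B0 → same block

bisimilar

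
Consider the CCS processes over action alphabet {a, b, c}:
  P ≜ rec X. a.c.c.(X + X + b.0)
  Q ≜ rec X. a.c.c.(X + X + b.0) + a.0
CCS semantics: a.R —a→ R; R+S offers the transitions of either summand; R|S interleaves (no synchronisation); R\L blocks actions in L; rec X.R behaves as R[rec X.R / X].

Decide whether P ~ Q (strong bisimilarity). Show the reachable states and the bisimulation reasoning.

NO

P's transition system — 5 states:
  s0 = rec X. a.c.c.(X + X + b.0) | --a--▸ s1
  s1 = c.c.((rec X. a.c.c.(X + X + b.0)) + (rec X. a.c.c.(X + X + b.0)) + b.0) | --c--▸ s2
  s2 = c.((rec X. a.c.c.(X + X + b.0)) + (rec X. a.c.c.(X + X + b.0)) + b.0) | --c--▸ s3
  s3 = (rec X. a.c.c.(X + X + b.0)) + (rec X. a.c.c.(X + X + b.0)) + b.0 | --a--▸ s1, --b--▸ s4
  s4 = 0 | ·
Q's transition system — 5 states:
  t0 = rec X. a.c.c.(X + X + b.0) + a.0 | --a--▸ t1, --a--▸ t2
  t1 = 0 | ·
  t2 = c.c.((rec X. a.c.c.(X + X + b.0) + a.0) + (rec X. a.c.c.(X + X + b.0) + a.0) + b.0) | --c--▸ t3
  t3 = c.((rec X. a.c.c.(X + X + b.0) + a.0) + (rec X. a.c.c.(X + X + b.0) + a.0) + b.0) | --c--▸ t4
  t4 = (rec X. a.c.c.(X + X + b.0) + a.0) + (rec X. a.c.c.(X + X + b.0) + a.0) + b.0 | --a--▸ t1, --a--▸ t2, --b--▸ t1
Bisimilarity quotient blocks:
  B0 = {s0}
  B1 = {s1}
  B2 = {s2}
  B3 = {s3}
  B4 = {s4, t1}
  B5 = {t0}
  B6 = {t2}
  B7 = {t3}
  B8 = {t4}
s0 ∈ B0, t0 ∈ B5 → different blocks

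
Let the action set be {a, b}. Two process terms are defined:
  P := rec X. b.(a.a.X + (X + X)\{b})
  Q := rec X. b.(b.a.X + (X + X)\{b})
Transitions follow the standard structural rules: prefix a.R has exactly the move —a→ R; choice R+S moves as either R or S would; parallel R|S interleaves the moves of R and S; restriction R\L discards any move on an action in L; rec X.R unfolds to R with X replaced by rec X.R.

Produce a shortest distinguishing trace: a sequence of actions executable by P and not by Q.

ba

LTS(P): 3 reachable states
  m0 = rec X. b.(a.a.X + (X + X)\{b}) :: ··b··> m1
  m1 = a.a.(rec X. b.(a.a.X + (X + X)\{b})) + ((rec X. b.(a.a.X + (X + X)\{b})) + (rec X. b.(a.a.X + (X + X)\{b})))\{b} :: ··a··> m2
  m2 = a.(rec X. b.(a.a.X + (X + X)\{b})) :: ··a··> m0
LTS(Q): 3 reachable states
  n0 = rec X. b.(b.a.X + (X + X)\{b}) :: ··b··> n1
  n1 = b.a.(rec X. b.(b.a.X + (X + X)\{b})) + ((rec X. b.(b.a.X + (X + X)\{b})) + (rec X. b.(b.a.X + (X + X)\{b})))\{b} :: ··b··> n2
  n2 = a.(rec X. b.(b.a.X + (X + X)\{b})) :: ··a··> n0
Executing ba from P (initial set {m0}):
  after b @ step 1: {m1}
  after a @ step 2: {m2}
  ✓ P
Executing ba from Q (initial set {n0}):
  after b @ step 1: {n1}
  after a @ step 2: no successor for Q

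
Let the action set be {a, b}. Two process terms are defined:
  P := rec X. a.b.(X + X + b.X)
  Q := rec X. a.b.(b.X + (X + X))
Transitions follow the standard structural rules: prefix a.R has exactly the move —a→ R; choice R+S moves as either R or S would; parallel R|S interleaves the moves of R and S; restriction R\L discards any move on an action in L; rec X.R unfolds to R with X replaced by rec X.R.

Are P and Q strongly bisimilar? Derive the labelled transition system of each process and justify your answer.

bisimilar

LTS(P): 3 reachable states
  m0 = rec X. a.b.(X + X + b.X) → =a=> m1
  m1 = b.((rec X. a.b.(X + X + b.X)) + (rec X. a.b.(X + X + b.X)) + b.(rec X. a.b.(X + X + b.X))) → =b=> m2
  m2 = (rec X. a.b.(X + X + b.X)) + (rec X. a.b.(X + X + b.X)) + b.(rec X. a.b.(X + X + b.X)) → =a=> m1, =b=> m0
LTS(Q): 3 reachable states
  n0 = rec X. a.b.(b.X + (X + X)) → =a=> n1
  n1 = b.(b.(rec X. a.b.(b.X + (X + X))) + ((rec X. a.b.(b.X + (X + X))) + (rec X. a.b.(b.X + (X + X))))) → =b=> n2
  n2 = b.(rec X. a.b.(b.X + (X + X))) + ((rec X. a.b.(b.X + (X + X))) + (rec X. a.b.(b.X + (X + X)))) → =a=> n1, =b=> n0
Coarsest stable partition (strong bisimilarity classes):
  B0 = {m0, n0}
  B1 = {m1, n1}
  B2 = {m2, n2}
m0 ∈ B0, n0 ∈ B0 → same block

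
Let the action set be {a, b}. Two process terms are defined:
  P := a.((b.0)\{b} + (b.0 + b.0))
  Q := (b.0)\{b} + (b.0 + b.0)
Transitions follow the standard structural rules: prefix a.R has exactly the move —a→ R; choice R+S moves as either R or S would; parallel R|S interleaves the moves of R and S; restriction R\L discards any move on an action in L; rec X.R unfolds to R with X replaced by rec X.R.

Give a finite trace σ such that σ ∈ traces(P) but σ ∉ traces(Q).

a

LTS(P): 3 reachable states
  s0 = a.((b.0)\{b} + (b.0 + b.0)) has moves =a=> s1
  s1 = (b.0)\{b} + (b.0 + b.0) has moves =b=> s2
  s2 = 0 has moves stopped
LTS(Q): 2 reachable states
  t0 = (b.0)\{b} + (b.0 + b.0) has moves =b=> t1
  t1 = 0 has moves stopped
Trace ⟨a⟩ through P, begin at {s0}:
  after a @ step 1: {s1}
  — P admits the full trace.
Trace ⟨a⟩ through Q, begin at {t0}:
  after a @ step 1: ∅ (Q stuck)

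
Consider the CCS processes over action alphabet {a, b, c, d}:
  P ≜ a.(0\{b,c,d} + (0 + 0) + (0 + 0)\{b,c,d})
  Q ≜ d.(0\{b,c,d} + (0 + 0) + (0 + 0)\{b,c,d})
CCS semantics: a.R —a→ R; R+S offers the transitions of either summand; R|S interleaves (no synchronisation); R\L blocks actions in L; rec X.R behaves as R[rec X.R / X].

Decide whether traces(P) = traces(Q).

NO — witness ⟨a⟩

LTS(P): 2 reachable states
  m0 = a.(0\{b,c,d} + (0 + 0) + (0 + 0)\{b,c,d}) :: =a=> m1
  m1 = 0\{b,c,d} + (0 + 0) + (0 + 0)\{b,c,d} :: (no moves)
LTS(Q): 2 reachable states
  n0 = d.(0\{b,c,d} + (0 + 0) + (0 + 0)\{b,c,d}) :: =d=> n1
  n1 = 0\{b,c,d} + (0 + 0) + (0 + 0)\{b,c,d} :: (no moves)
Run σ = ⟨a⟩ on P: start {m0}
  after a @ step 1: {m1}
  ✓ P
Run σ = ⟨a⟩ on Q: start {n0}
  after a @ step 1: ∅ (Q stuck)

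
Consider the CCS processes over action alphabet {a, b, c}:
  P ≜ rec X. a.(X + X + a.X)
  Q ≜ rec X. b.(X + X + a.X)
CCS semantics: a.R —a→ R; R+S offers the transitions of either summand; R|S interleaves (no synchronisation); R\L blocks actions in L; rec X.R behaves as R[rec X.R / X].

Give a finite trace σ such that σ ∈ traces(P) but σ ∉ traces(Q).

a

P's transition system — 2 states:
  p0 = rec X. a.(X + X + a.X) → =a=> p1
  p1 = (rec X. a.(X + X + a.X)) + (rec X. a.(X + X + a.X)) + a.(rec X. a.(X + X + a.X)) → =a=> p0, =a=> p1
Q's transition system — 2 states:
  q0 = rec X. b.(X + X + a.X) → =b=> q1
  q1 = (rec X. b.(X + X + a.X)) + (rec X. b.(X + X + a.X)) + a.(rec X. b.(X + X + a.X)) → =a=> q0, =b=> q1
Trace ⟨a⟩ through P, begin at {p0}:
  after a @ step 1: {p1}
  ✓ P
Trace ⟨a⟩ through Q, begin at {q0}:
  after a @ step 1: ∅  — Q cannot continue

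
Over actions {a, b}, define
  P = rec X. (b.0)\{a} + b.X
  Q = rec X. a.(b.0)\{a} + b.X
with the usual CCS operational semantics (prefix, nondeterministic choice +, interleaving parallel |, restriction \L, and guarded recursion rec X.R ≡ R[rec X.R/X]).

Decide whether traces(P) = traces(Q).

LTS(P): 2 reachable states
  m0 = rec X. (b.0)\{a} + b.X has moves —b→ m0, —b→ m1
  m1 = 0\{a} has moves ·
LTS(Q): 3 reachable states
  n0 = rec X. a.(b.0)\{a} + b.X has moves —a→ n1, —b→ n0
  n1 = (b.0)\{a} has moves —b→ n2
  n2 = 0\{a} has moves ·
Trace ⟨a⟩ through Q, begin at {n0}:
  after a @ step 1: {n1}
  ✓ Q
Trace ⟨a⟩ through P, begin at {m0}:
  after a @ step 1: ∅  — P cannot continue

NO — witness ⟨a⟩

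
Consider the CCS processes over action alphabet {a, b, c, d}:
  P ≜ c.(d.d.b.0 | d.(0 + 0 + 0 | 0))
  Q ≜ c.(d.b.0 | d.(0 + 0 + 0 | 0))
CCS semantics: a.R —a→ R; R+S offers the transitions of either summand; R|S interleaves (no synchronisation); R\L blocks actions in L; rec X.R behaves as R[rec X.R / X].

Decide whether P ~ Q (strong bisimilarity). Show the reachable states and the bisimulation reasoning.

P ≁ Q

LTS(P): 9 reachable states
  p0 = c.(d.d.b.0 | d.(0 + 0 + 0 | 0)) ⊢ --c--▸ p1
  p1 = d.d.b.0 | d.(0 + 0 + 0 | 0) ⊢ --d--▸ p2, --d--▸ p3
  p2 = d.b.0 | d.(0 + 0 + 0 | 0) ⊢ --d--▸ p4, --d--▸ p5
  p3 = d.d.b.0 | (0 + 0 + 0 | 0) ⊢ --d--▸ p5
  p4 = b.0 | d.(0 + 0 + 0 | 0) ⊢ --b--▸ p6, --d--▸ p7
  p5 = d.b.0 | (0 + 0 + 0 | 0) ⊢ --d--▸ p7
  p6 = 0 | d.(0 + 0 + 0 | 0) ⊢ --d--▸ p8
  p7 = b.0 | (0 + 0 + 0 | 0) ⊢ --b--▸ p8
  p8 = 0 | (0 + 0 + 0 | 0) ⊢ stopped
LTS(Q): 7 reachable states
  q0 = c.(d.b.0 | d.(0 + 0 + 0 | 0)) ⊢ --c--▸ q1
  q1 = d.b.0 | d.(0 + 0 + 0 | 0) ⊢ --d--▸ q2, --d--▸ q3
  q2 = b.0 | d.(0 + 0 + 0 | 0) ⊢ --b--▸ q4, --d--▸ q5
  q3 = d.b.0 | (0 + 0 + 0 | 0) ⊢ --d--▸ q5
  q4 = 0 | d.(0 + 0 + 0 | 0) ⊢ --d--▸ q6
  q5 = b.0 | (0 + 0 + 0 | 0) ⊢ --b--▸ q6
  q6 = 0 | (0 + 0 + 0 | 0) ⊢ stopped
Bisimilarity quotient blocks:
  B0 = {p0}
  B1 = {p1}
  B2 = {p2, q1}
  B3 = {p4, q2}
  B4 = {p6, q4}
  B5 = {p8, q6}
  B6 = {p7, q5}
  B7 = {p5, q3}
  B8 = {p3}
  B9 = {q0}
p0 ∈ B0, q0 ∈ B9 → different blocks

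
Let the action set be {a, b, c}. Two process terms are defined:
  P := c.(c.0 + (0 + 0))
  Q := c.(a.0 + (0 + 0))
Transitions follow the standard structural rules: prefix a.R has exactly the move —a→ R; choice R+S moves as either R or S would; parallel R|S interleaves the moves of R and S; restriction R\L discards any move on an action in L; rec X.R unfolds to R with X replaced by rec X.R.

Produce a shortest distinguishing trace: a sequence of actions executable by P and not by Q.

cc

LTS(P): 3 reachable states
  m0 = c.(c.0 + (0 + 0)) :: -c-> m1
  m1 = c.0 + (0 + 0) :: -c-> m2
  m2 = 0 :: ·
LTS(Q): 3 reachable states
  n0 = c.(a.0 + (0 + 0)) :: -c-> n1
  n1 = a.0 + (0 + 0) :: -a-> n2
  n2 = 0 :: ·
Trace ⟨cc⟩ through P, begin at {m0}:
  [1] c ⇒ {m1}
  [2] c ⇒ {m2}
  P completes σ.
Trace ⟨cc⟩ through Q, begin at {n0}:
  [1] c ⇒ {n1}
  [2] c ⇒ no successor for Q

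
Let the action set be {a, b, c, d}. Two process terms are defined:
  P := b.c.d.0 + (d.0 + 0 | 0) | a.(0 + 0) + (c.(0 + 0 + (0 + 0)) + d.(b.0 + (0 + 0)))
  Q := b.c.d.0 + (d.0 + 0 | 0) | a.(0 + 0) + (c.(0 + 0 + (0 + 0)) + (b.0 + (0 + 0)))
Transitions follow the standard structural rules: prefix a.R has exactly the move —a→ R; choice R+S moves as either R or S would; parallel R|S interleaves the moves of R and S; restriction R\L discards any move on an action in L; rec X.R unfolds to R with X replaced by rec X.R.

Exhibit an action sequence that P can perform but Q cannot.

P's transition system — 9 states:
  m0 = b.c.d.0 + (d.0 + 0 | 0) | a.(0 + 0) + (c.(0 + 0 + (0 + 0)) + d.(b.0 + (0 + 0))) :: —a→ m1, —b→ m2, —c→ m3, —d→ m4, —d→ m5
  m1 = (d.0 + 0 | 0) | (0 + 0) :: —d→ m6
  m2 = c.d.0 :: —c→ m7
  m3 = 0 + 0 + (0 + 0) :: ·
  m4 = 0 | a.(0 + 0) :: —a→ m6
  m5 = b.0 + (0 + 0) :: —b→ m8
  m6 = 0 | (0 + 0) :: ·
  m7 = d.0 :: —d→ m8
  m8 = 0 :: ·
Q's transition system — 8 states:
  n0 = b.c.d.0 + (d.0 + 0 | 0) | a.(0 + 0) + (c.(0 + 0 + (0 + 0)) + (b.0 + (0 + 0))) :: —a→ n1, —b→ n2, —b→ n3, —c→ n4, —d→ n5
  n1 = (d.0 + 0 | 0) | (0 + 0) :: —d→ n6
  n2 = 0 :: ·
  n3 = c.d.0 :: —c→ n7
  n4 = 0 + 0 + (0 + 0) :: ·
  n5 = 0 | a.(0 + 0) :: —a→ n6
  n6 = 0 | (0 + 0) :: ·
  n7 = d.0 :: —d→ n2
Executing db from P (initial set {m0}):
  after d @ step 1: {m4, m5}
  after b @ step 2: {m8}
  — P admits the full trace.
Executing db from Q (initial set {n0}):
  after d @ step 1: {n5}
  after b @ step 2: no successor for Q

db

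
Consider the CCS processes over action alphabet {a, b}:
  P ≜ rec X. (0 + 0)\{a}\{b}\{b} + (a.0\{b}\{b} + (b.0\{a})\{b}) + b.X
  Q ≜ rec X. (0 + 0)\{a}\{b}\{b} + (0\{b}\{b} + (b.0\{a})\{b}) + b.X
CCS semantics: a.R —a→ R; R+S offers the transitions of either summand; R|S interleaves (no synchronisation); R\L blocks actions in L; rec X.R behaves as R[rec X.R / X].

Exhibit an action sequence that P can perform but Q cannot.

P's transition system — 2 states:
  s0 = rec X. (0 + 0)\{a}\{b}\{b} + (a.0\{b}\{b} + (b.0\{a})\{b}) + b.X ⊢ ··a··> s1, ··b··> s0
  s1 = 0\{b}\{b} ⊢ stopped
Q's transition system — 1 states:
  t0 = rec X. (0 + 0)\{a}\{b}\{b} + (0\{b}\{b} + (b.0\{a})\{b}) + b.X ⊢ ··b··> t0
Executing a from P (initial set {s0}):
  after a @ step 1: {s1}
  ✓ P
Executing a from Q (initial set {t0}):
  after a @ step 1: ∅ (Q stuck)

a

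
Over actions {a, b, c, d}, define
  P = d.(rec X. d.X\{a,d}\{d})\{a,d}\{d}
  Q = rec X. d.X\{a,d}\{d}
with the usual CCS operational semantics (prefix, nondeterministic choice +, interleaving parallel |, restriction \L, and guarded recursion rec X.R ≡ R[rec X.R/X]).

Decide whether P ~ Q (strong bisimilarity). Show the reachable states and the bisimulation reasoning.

YES

Reachable graph of P (2 states):
  m0 = d.(rec X. d.X\{a,d}\{d})\{a,d}\{d} | ··d··> m1
  m1 = (rec X. d.X\{a,d}\{d})\{a,d}\{d} | ∅
Reachable graph of Q (2 states):
  n0 = rec X. d.X\{a,d}\{d} | ··d··> n1
  n1 = (rec X. d.X\{a,d}\{d})\{a,d}\{d} | ∅
Bisimilarity quotient blocks:
  B0 = {m0, n0}
  B1 = {m1, n1}
m0 ∈ B0, n0 ∈ B0 → same block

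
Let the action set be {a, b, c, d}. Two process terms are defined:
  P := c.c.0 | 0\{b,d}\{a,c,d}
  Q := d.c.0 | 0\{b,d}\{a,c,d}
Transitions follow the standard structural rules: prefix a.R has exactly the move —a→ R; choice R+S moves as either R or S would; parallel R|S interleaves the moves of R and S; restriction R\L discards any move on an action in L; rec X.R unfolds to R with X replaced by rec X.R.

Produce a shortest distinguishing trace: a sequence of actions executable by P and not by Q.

LTS(P): 3 reachable states
  s0 = c.c.0 | 0\{b,d}\{a,c,d} ⊢ --c--▸ s1
  s1 = c.0 | 0\{b,d}\{a,c,d} ⊢ --c--▸ s2
  s2 = 0 | 0\{b,d}\{a,c,d} ⊢ stopped
LTS(Q): 3 reachable states
  t0 = d.c.0 | 0\{b,d}\{a,c,d} ⊢ --d--▸ t1
  t1 = c.0 | 0\{b,d}\{a,c,d} ⊢ --c--▸ t2
  t2 = 0 | 0\{b,d}\{a,c,d} ⊢ stopped
Trace ⟨c⟩ through P, begin at {s0}:
  after c @ step 1: {s1}
  P completes σ.
Trace ⟨c⟩ through Q, begin at {t0}:
  after c @ step 1: ∅  — Q cannot continue

c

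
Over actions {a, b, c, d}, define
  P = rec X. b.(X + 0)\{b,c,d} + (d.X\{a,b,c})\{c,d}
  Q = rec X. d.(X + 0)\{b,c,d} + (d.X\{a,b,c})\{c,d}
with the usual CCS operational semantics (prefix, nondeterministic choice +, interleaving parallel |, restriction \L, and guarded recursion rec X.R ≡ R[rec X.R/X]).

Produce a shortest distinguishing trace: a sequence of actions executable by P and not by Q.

b

LTS(P): 2 reachable states
  s0 = rec X. b.(X + 0)\{b,c,d} + (d.X\{a,b,c})\{c,d} :: ··b··> s1
  s1 = ((rec X. b.(X + 0)\{b,c,d} + (d.X\{a,b,c})\{c,d}) + 0)\{b,c,d} :: ∅
LTS(Q): 2 reachable states
  t0 = rec X. d.(X + 0)\{b,c,d} + (d.X\{a,b,c})\{c,d} :: ··d··> t1
  t1 = ((rec X. d.(X + 0)\{b,c,d} + (d.X\{a,b,c})\{c,d}) + 0)\{b,c,d} :: ∅
Executing b from P (initial set {s0}):
  [1] b ⇒ {s1}
  P completes σ.
Executing b from Q (initial set {t0}):
  [1] b ⇒ no successor for Q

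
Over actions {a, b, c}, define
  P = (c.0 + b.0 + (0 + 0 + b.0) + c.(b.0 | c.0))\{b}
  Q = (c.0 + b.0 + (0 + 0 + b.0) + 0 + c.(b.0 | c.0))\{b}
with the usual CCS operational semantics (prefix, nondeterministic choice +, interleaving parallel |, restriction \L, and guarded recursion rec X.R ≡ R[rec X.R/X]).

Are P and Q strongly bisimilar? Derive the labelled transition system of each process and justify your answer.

P's transition system — 4 states:
  s0 = (c.0 + b.0 + (0 + 0 + b.0) + c.(b.0 | c.0))\{b} | -c-> s1, -c-> s2
  s1 = (b.0 | c.0)\{b} | -c-> s3
  s2 = 0\{b} | deadlocked
  s3 = (b.0 | 0)\{b} | deadlocked
Q's transition system — 4 states:
  t0 = (c.0 + b.0 + (0 + 0 + b.0) + 0 + c.(b.0 | c.0))\{b} | -c-> t1, -c-> t2
  t1 = (b.0 | c.0)\{b} | -c-> t3
  t2 = 0\{b} | deadlocked
  t3 = (b.0 | 0)\{b} | deadlocked
Coarsest stable partition (strong bisimilarity classes):
  B0 = {s0, t0}
  B1 = {s2, s3, t2, t3}
  B2 = {s1, t1}
s0 ∈ B0, t0 ∈ B0 → same block

YES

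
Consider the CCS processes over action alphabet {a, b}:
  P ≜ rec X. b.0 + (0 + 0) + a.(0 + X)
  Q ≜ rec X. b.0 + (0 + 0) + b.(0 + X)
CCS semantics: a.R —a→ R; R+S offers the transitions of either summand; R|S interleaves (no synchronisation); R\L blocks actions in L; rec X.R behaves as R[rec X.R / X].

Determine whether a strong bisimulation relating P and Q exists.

not bisimilar

P's transition system — 3 states:
  p0 = rec X. b.0 + (0 + 0) + a.(0 + X) | —a→ p1, —b→ p2
  p1 = 0 + (rec X. b.0 + (0 + 0) + a.(0 + X)) | —a→ p1, —b→ p2
  p2 = 0 | deadlocked
Q's transition system — 3 states:
  q0 = rec X. b.0 + (0 + 0) + b.(0 + X) | —b→ q1, —b→ q2
  q1 = 0 | deadlocked
  q2 = 0 + (rec X. b.0 + (0 + 0) + b.(0 + X)) | —b→ q1, —b→ q2
Bisimilarity quotient blocks:
  B0 = {p0, p1}
  B1 = {p2, q1}
  B2 = {q0, q2}
p0 ∈ B0, q0 ∈ B2 → different blocks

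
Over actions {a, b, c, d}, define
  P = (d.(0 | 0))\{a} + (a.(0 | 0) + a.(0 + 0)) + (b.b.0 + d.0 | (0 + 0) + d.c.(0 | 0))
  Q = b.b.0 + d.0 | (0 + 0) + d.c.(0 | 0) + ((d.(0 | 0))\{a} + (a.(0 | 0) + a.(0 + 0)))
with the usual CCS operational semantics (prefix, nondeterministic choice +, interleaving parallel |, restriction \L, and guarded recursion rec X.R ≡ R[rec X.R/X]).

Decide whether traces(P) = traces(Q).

Reachable graph of P (8 states):
  s0 = (d.(0 | 0))\{a} + (a.(0 | 0) + a.(0 + 0)) + (b.b.0 + d.0 | (0 + 0) + d.c.(0 | 0)) has moves —a→ s1, —a→ s2, —b→ s3, —d→ s4, —d→ s5, —d→ s6
  s1 = 0 + 0 has moves ·
  s2 = 0 | 0 has moves ·
  s3 = b.0 has moves —b→ s7
  s4 = (0 | 0)\{a} has moves ·
  s5 = 0 | (0 + 0) has moves ·
  s6 = c.(0 | 0) has moves —c→ s2
  s7 = 0 has moves ·
Reachable graph of Q (8 states):
  t0 = b.b.0 + d.0 | (0 + 0) + d.c.(0 | 0) + ((d.(0 | 0))\{a} + (a.(0 | 0) + a.(0 + 0))) has moves —a→ t1, —a→ t2, —b→ t3, —d→ t4, —d→ t5, —d→ t6
  t1 = 0 + 0 has moves ·
  t2 = 0 | 0 has moves ·
  t3 = b.0 has moves —b→ t7
  t4 = (0 | 0)\{a} has moves ·
  t5 = 0 | (0 + 0) has moves ·
  t6 = c.(0 | 0) has moves —c→ t2
  t7 = 0 has moves ·
Coarsest stable partition (strong bisimilarity classes):
  B0 = {s0, t0}
  B1 = {s6, t6}
  B2 = {s1, s2, s4, s5, s7, t1, t2, t4, t5, t7}
  B3 = {s3, t3}
s0 ∈ B0, t0 ∈ B0 → same block
Bisimilar ⇒ trace-equivalent.

trace-equivalent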